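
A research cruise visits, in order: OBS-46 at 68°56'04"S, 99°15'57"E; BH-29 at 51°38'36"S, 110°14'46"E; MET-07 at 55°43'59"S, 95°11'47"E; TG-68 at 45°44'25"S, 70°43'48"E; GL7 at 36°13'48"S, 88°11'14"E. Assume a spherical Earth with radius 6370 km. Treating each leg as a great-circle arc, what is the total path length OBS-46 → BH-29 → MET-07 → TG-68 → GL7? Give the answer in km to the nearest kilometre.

OBS-46: φ = -68.93444°, λ = +99.26583°
BH-29: φ = -51.64333°, λ = +110.24611°
MET-07: φ = -55.73306°, λ = +95.19639°
TG-68: φ = -45.74028°, λ = +70.73000°
GL7: φ = -36.23000°, λ = +88.18722°
OBS-46→BH-29: c = 0.315235 rad, d = 2008.05 km
BH-29→MET-07: c = 0.170681 rad, d = 1087.24 km
MET-07→TG-68: c = 0.319019 rad, d = 2032.15 km
TG-68→GL7: c = 0.282627 rad, d = 1800.33 km
Total = 2008.05 + 1087.24 + 2032.15 + 1800.33 = 6927.77 km

6928 km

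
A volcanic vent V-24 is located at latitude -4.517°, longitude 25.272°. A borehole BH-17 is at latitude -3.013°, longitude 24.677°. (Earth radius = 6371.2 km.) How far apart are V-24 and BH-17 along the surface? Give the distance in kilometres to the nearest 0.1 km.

179.8 km

Δφ = 1.5040°,  Δλ = -0.5950°
a = sin²(Δφ/2) + cos φ₁ cos φ₂ sin²(Δλ/2) = 0.000199
c = 2·arcsin(√a) = 0.028221 rad = 1.6169°
d = R·c = 6371.2 × 0.028221 = 179.8 km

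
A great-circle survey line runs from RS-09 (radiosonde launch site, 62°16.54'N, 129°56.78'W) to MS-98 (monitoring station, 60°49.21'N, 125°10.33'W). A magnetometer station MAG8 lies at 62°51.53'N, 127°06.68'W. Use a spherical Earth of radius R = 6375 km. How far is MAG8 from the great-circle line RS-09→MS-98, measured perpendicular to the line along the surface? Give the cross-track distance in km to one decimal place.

RS-09: φ = +62.27567°, λ = -129.94633°
MS-98: φ = +60.82017°, λ = -125.17217°
MAG8: φ = +62.85883°, λ = -127.11133°
δ₁₃ = central angle RS-09→MAG8 = 0.024962 rad  (haversine)
θ₁₃ = bearing RS-09→MAG8 = 64.686°,  θ₁₂ = bearing RS-09→MS-98 = 120.501°
dₓₜ = R·arcsin(sin δ₁₃ · sin(θ₁₃ − θ₁₂)) = 6375·arcsin(0.02496·sin(-55.815°)) = -131.635 km
|dₓₜ| = 131.635 km

131.6 km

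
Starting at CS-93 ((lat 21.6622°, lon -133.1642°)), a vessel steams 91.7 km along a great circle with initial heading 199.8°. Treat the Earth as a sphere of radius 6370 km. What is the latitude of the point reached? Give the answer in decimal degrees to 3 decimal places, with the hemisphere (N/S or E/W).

δ = d/R = 91.7/6370 = 0.014396 rad
φ₂ = arcsin(sin φ₁ cos δ + cos φ₁ sin δ cos θ)
   = arcsin(0.36913·0.99990 + 0.92938·0.01440·-0.94088) = 20.88589°
λ₂ = λ₁ + atan2(sin θ sin δ cos φ₁, cos δ − sin φ₁ sin φ₂) = -133.46323°

20.886°N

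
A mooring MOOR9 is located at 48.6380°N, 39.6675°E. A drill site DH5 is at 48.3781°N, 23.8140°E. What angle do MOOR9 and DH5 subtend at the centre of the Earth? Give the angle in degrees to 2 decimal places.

10.49°

Δφ = -0.2599°,  Δλ = -15.8535°
a = sin²(Δφ/2) + cos φ₁ cos φ₂ sin²(Δλ/2) = 0.008353
c = 2·arcsin(√a) = 0.183041 rad = 10.4875°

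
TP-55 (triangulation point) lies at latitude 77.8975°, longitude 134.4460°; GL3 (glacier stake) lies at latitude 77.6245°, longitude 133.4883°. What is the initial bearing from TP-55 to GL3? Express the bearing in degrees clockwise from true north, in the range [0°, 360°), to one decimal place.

217.1°

Δλ = -0.9577°
y = sin Δλ · cos φ₂ = -0.003582
x = cos φ₁ sin φ₂ − sin φ₁ cos φ₂ cos Δλ = -0.004735
θ = atan2(y, x) = -142.8942° → 217.1058° (mod 360°)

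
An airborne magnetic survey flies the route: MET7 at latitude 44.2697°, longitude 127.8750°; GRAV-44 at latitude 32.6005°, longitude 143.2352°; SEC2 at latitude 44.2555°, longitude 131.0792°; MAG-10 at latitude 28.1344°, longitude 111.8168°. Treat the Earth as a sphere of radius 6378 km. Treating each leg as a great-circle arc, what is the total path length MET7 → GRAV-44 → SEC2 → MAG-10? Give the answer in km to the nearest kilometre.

6012 km

MET7→GRAV-44: c = 0.291605 rad, d = 1859.86 km
GRAV-44→SEC2: c = 0.262083 rad, d = 1671.56 km
SEC2→MAG-10: c = 0.388923 rad, d = 2480.55 km
Total = 1859.86 + 1671.56 + 2480.55 = 6011.97 km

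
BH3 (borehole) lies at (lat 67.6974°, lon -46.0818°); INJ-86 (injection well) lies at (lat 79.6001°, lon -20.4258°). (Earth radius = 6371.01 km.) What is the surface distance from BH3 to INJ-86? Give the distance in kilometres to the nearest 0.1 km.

1518.1 km

Δφ = 11.9027°,  Δλ = 25.6560°
a = sin²(Δφ/2) + cos φ₁ cos φ₂ sin²(Δλ/2) = 0.014127
c = 2·arcsin(√a) = 0.238281 rad = 13.6525°
d = R·c = 6371.01 × 0.238281 = 1518.1 km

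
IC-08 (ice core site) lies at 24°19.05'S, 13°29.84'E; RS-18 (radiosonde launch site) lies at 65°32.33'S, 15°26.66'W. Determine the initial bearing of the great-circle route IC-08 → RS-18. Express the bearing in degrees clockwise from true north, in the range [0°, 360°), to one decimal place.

196.4°

IC-08: φ = -24.31750°, λ = +13.49733°
RS-18: φ = -65.53883°, λ = -15.44433°
Δλ = -28.9417°
y = sin Δλ · cos φ₂ = -0.200379
x = cos φ₁ sin φ₂ − sin φ₁ cos φ₂ cos Δλ = -0.680265
θ = atan2(y, x) = -163.5871° → 196.4129° (mod 360°)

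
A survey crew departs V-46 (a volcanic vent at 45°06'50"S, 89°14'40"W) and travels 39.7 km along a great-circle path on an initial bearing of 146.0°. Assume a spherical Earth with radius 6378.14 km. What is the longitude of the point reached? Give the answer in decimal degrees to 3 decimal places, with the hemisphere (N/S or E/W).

88.960°W

V-46: φ = -45.11389°, λ = -89.24444°
δ = d/R = 39.7/6378.14 = 0.006224 rad
φ₂ = arcsin(sin φ₁ cos δ + cos φ₁ sin δ cos θ)
   = arcsin(-0.70851·0.99998 + 0.70570·0.00622·-0.82904) = -45.40920°
λ₂ = λ₁ + atan2(sin θ sin δ cos φ₁, cos δ − sin φ₁ sin φ₂) = -88.96038°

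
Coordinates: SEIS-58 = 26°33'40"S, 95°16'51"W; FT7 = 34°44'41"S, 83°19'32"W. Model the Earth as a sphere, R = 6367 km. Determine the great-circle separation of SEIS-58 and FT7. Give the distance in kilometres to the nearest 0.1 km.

1458.6 km

SEIS-58: φ = -26.56111°, λ = -95.28083°
FT7: φ = -34.74472°, λ = -83.32556°
Δφ = -8.1836°,  Δλ = 11.9553°
a = sin²(Δφ/2) + cos φ₁ cos φ₂ sin²(Δλ/2) = 0.013062
c = 2·arcsin(√a) = 0.229083 rad = 13.1255°
d = R·c = 6367 × 0.229083 = 1458.6 km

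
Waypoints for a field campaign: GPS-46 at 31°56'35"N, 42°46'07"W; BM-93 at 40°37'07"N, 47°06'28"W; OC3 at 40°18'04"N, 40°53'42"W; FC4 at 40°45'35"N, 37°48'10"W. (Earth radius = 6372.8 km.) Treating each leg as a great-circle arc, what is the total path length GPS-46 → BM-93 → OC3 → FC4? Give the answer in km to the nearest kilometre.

1833 km

GPS-46: φ = +31.94306°, λ = -42.76861°
BM-93: φ = +40.61861°, λ = -47.10778°
OC3: φ = +40.30111°, λ = -40.89500°
FC4: φ = +40.75972°, λ = -37.80278°
GPS-46→BM-93: c = 0.163202 rad, d = 1040.05 km
BM-93→OC3: c = 0.082671 rad, d = 526.85 km
OC3→FC4: c = 0.041791 rad, d = 266.33 km
Total = 1040.05 + 526.85 + 266.33 = 1833.23 km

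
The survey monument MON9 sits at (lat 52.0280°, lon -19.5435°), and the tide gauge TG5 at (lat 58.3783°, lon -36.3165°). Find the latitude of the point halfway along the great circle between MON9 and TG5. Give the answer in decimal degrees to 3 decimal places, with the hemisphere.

Bx = cos φ₂ cos Δλ = 0.502002,  By = cos φ₂ sin Δλ = -0.151305
φₘ = atan2(sin φ₁ + sin φ₂, √((cos φ₁ + Bx)² + By²)) = 55.48941°
λₘ = λ₁ + atan2(By, cos φ₁ + Bx) = -27.25575°

55.489°N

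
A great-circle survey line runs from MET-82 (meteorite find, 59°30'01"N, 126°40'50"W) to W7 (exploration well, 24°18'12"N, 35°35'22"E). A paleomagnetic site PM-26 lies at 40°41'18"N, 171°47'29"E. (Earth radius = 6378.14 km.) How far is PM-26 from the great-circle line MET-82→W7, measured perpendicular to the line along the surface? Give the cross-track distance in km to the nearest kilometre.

4476 km

MET-82: φ = +59.50028°, λ = -126.68056°
W7: φ = +24.30333°, λ = +35.58944°
PM-26: φ = +40.68833°, λ = +171.79139°
δ₁₃ = central angle MET-82→PM-26 = 0.729957 rad  (haversine)
θ₁₃ = bearing MET-82→PM-26 = 271.668°,  θ₁₂ = bearing MET-82→W7 = 16.175°
dₓₜ = R·arcsin(sin δ₁₃ · sin(θ₁₃ − θ₁₂)) = 6378.14·arcsin(0.66684·sin(255.493°)) = -4476.048 km
|dₓₜ| = 4476.048 km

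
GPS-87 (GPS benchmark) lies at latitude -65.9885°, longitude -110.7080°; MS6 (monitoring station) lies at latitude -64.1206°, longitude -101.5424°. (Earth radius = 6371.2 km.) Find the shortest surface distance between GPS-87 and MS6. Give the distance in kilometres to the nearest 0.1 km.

476.8 km

Δφ = 1.8679°,  Δλ = 9.1656°
a = sin²(Δφ/2) + cos φ₁ cos φ₂ sin²(Δλ/2) = 0.001400
c = 2·arcsin(√a) = 0.074839 rad = 4.2879°
d = R·c = 6371.2 × 0.074839 = 476.8 km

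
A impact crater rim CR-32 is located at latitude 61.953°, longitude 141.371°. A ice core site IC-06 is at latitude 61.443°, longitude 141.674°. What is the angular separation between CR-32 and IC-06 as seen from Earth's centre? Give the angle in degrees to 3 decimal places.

0.530°

Δφ = -0.5100°,  Δλ = 0.3030°
a = sin²(Δφ/2) + cos φ₁ cos φ₂ sin²(Δλ/2) = 0.000021
c = 2·arcsin(√a) = 0.009248 rad = 0.5298°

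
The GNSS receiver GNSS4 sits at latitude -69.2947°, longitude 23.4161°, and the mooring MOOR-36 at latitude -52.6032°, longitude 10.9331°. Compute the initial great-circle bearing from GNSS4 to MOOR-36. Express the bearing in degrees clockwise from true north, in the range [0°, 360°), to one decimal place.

Δλ = -12.4830°
y = sin Δλ · cos φ₂ = -0.131275
x = cos φ₁ sin φ₂ − sin φ₁ cos φ₂ cos Δλ = 0.273789
θ = atan2(y, x) = -25.6165° → 334.3835° (mod 360°)

334.4°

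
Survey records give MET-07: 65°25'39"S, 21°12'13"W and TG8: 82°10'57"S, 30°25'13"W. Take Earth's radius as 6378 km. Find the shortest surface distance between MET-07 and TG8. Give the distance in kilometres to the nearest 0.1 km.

MET-07: φ = -65.42750°, λ = -21.20361°
TG8: φ = -82.18250°, λ = -30.42028°
Δφ = -16.7550°,  Δλ = -9.2167°
a = sin²(Δφ/2) + cos φ₁ cos φ₂ sin²(Δλ/2) = 0.021592
c = 2·arcsin(√a) = 0.294952 rad = 16.8995°
d = R·c = 6378 × 0.294952 = 1881.2 km

1881.2 km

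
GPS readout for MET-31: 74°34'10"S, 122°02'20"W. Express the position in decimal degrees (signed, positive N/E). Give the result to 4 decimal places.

lat: 74.5694° S → -74.5694°
lon: 122.0389° W → -122.0389°

-74.5694°, -122.0389°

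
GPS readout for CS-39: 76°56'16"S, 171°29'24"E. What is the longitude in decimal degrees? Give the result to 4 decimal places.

171° + 29′/60 + 24″/3600 = 171 + 0.48333 + 0.00667 = 171.4900°

171.4900°E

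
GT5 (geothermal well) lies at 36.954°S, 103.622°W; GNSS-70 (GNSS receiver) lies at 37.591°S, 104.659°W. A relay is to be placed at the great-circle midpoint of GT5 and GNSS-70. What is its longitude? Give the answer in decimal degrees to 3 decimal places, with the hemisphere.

Bx = cos φ₂ cos Δλ = 0.792256,  By = cos φ₂ sin Δλ = -0.014341
φₘ = atan2(sin φ₁ + sin φ₂, √((cos φ₁ + Bx)² + By²)) = -37.27363°
λₘ = λ₁ + atan2(By, cos φ₁ + Bx) = -104.13831°

104.138°W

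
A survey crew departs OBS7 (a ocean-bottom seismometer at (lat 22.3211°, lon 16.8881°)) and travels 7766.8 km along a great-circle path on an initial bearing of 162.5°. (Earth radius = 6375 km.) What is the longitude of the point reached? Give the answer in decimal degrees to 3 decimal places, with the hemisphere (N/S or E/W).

40.062°E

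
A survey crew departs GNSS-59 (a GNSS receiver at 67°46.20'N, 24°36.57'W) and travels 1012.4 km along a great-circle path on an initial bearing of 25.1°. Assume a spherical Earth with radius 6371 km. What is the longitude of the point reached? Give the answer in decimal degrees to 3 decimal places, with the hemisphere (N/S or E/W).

GNSS-59: φ = +67.77000°, λ = -24.60950°
δ = d/R = 1012.4/6371 = 0.158908 rad
φ₂ = arcsin(sin φ₁ cos δ + cos φ₁ sin δ cos θ)
   = arcsin(0.92567·0.98740 + 0.37833·0.15824·0.90557) = 75.51718°
λ₂ = λ₁ + atan2(sin θ sin δ cos φ₁, cos δ − sin φ₁ sin φ₂) = -9.04016°

9.040°W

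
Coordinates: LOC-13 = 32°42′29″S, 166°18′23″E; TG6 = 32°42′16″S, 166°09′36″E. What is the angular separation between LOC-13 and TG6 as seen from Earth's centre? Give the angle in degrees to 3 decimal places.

0.123°

LOC-13: φ = -32.70806°, λ = +166.30639°
TG6: φ = -32.70444°, λ = +166.16000°
Δφ = 0.0036°,  Δλ = -0.1464°
a = sin²(Δφ/2) + cos φ₁ cos φ₂ sin²(Δλ/2) = 0.000001
c = 2·arcsin(√a) = 0.002151 rad = 0.1232°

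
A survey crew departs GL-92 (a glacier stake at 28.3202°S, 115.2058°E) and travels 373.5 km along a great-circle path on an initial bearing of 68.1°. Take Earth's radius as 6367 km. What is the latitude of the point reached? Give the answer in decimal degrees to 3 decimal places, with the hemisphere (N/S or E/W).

27.022°S

δ = d/R = 373.5/6367 = 0.058662 rad
φ₂ = arcsin(sin φ₁ cos δ + cos φ₁ sin δ cos θ)
   = arcsin(-0.47440·0.99828 + 0.88031·0.05863·0.37299) = -27.02198°
λ₂ = λ₁ + atan2(sin θ sin δ cos φ₁, cos δ − sin φ₁ sin φ₂) = 118.70666°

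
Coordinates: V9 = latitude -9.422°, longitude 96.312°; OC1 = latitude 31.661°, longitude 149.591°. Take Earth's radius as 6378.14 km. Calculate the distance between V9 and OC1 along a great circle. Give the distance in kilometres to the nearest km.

Δφ = 41.0830°,  Δλ = 53.2790°
a = sin²(Δφ/2) + cos φ₁ cos φ₂ sin²(Δλ/2) = 0.291932
c = 2·arcsin(√a) = 1.141604 rad = 65.4091°
d = R·c = 6378.14 × 1.141604 = 7281.3 km

7281 km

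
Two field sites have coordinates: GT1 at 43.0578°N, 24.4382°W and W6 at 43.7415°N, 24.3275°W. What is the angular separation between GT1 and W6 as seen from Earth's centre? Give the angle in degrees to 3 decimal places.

0.688°

Δφ = 0.6837°,  Δλ = 0.1107°
a = sin²(Δφ/2) + cos φ₁ cos φ₂ sin²(Δλ/2) = 0.000036
c = 2·arcsin(√a) = 0.012015 rad = 0.6884°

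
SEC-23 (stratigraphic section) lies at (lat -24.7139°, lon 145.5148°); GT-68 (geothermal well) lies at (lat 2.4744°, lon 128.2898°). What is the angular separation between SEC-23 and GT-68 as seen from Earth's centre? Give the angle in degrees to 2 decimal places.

31.92°

Δφ = 27.1883°,  Δλ = -17.2250°
a = sin²(Δφ/2) + cos φ₁ cos φ₂ sin²(Δλ/2) = 0.075598
c = 2·arcsin(√a) = 0.557075 rad = 31.9181°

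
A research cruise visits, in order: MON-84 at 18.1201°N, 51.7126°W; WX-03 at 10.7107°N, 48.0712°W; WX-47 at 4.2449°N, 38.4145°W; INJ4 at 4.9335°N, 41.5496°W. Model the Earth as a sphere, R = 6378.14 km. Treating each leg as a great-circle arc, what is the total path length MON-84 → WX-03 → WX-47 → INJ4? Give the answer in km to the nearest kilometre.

2555 km

MON-84→WX-03: c = 0.143198 rad, d = 913.34 km
WX-03→WX-47: c = 0.201563 rad, d = 1285.60 km
WX-47→INJ4: c = 0.055850 rad, d = 356.22 km
Total = 913.34 + 1285.60 + 356.22 = 2555.16 km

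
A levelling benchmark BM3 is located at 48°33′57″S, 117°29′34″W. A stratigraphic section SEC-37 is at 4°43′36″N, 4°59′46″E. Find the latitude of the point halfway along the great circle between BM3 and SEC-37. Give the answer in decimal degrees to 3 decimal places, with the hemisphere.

BM3: φ = -48.56583°, λ = -117.49278°
SEC-37: φ = +4.72667°, λ = +4.99611°
Bx = cos φ₂ cos Δλ = -0.535309,  By = cos φ₂ sin Δλ = 0.840627
φₘ = atan2(sin φ₁ + sin φ₂, √((cos φ₁ + Bx)² + By²)) = -38.13183°
λₘ = λ₁ + atan2(By, cos φ₁ + Bx) = -36.04725°

38.132°S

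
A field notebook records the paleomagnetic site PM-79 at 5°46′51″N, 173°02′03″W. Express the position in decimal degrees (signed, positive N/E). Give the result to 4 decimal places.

lat: 5.7808° N → +5.7808°
lon: 173.0342° W → -173.0342°

+5.7808°, -173.0342°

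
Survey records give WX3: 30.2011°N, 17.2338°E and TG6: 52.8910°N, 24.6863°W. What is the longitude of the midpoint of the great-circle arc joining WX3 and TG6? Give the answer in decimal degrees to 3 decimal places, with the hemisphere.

0.170°E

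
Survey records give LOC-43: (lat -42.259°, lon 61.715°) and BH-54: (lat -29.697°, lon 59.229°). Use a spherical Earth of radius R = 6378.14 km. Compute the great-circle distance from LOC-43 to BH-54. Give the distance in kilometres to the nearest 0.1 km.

Δφ = 12.5620°,  Δλ = -2.4860°
a = sin²(Δφ/2) + cos φ₁ cos φ₂ sin²(Δλ/2) = 0.012272
c = 2·arcsin(√a) = 0.222013 rad = 12.7204°
d = R·c = 6378.14 × 0.222013 = 1416.0 km

1416.0 km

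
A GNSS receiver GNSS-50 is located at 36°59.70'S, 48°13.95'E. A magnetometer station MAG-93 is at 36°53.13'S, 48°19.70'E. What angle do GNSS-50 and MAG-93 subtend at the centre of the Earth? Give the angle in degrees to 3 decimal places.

GNSS-50: φ = -36.99500°, λ = +48.23250°
MAG-93: φ = -36.88550°, λ = +48.32833°
Δφ = 0.1095°,  Δλ = 0.0958°
a = sin²(Δφ/2) + cos φ₁ cos φ₂ sin²(Δλ/2) = 0.000001
c = 2·arcsin(√a) = 0.002332 rad = 0.1336°

0.134°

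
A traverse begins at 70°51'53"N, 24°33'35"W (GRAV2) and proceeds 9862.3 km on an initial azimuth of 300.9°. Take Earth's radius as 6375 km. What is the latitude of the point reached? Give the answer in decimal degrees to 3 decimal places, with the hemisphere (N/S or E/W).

10.996°N

GRAV2: φ = +70.86472°, λ = -24.55972°
δ = d/R = 9862.3/6375 = 1.547027 rad
φ₂ = arcsin(sin φ₁ cos δ + cos φ₁ sin δ cos θ)
   = arcsin(0.94475·0.02377 + 0.32780·0.99972·0.51354) = 10.99624°
λ₂ = λ₁ + atan2(sin θ sin δ cos φ₁, cos δ − sin φ₁ sin φ₂) = -143.64856°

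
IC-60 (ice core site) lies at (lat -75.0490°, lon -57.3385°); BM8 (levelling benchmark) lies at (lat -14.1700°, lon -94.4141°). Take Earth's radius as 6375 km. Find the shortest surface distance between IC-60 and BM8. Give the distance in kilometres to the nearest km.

Δφ = 60.8790°,  Δλ = -37.0756°
a = sin²(Δφ/2) + cos φ₁ cos φ₂ sin²(Δλ/2) = 0.281957
c = 2·arcsin(√a) = 1.119551 rad = 64.1455°
d = R·c = 6375 × 1.119551 = 7137.1 km

7137 km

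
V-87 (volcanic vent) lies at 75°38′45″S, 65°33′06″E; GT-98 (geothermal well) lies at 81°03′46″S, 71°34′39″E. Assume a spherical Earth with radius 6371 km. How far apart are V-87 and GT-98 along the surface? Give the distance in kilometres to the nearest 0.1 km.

V-87: φ = -75.64583°, λ = +65.55167°
GT-98: φ = -81.06278°, λ = +71.57750°
Δφ = -5.4169°,  Δλ = 6.0258°
a = sin²(Δφ/2) + cos φ₁ cos φ₂ sin²(Δλ/2) = 0.002339
c = 2·arcsin(√a) = 0.096772 rad = 5.5446°
d = R·c = 6371 × 0.096772 = 616.5 km

616.5 km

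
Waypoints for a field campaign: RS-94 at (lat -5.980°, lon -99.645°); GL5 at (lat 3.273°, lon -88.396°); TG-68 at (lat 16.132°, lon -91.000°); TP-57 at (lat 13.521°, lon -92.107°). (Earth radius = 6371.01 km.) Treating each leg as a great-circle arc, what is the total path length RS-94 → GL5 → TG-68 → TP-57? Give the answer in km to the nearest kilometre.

3390 km

RS-94→GL5: c = 0.254011 rad, d = 1618.31 km
GL5→TG-68: c = 0.228839 rad, d = 1457.94 km
TG-68→TP-57: c = 0.049249 rad, d = 313.76 km
Total = 1618.31 + 1457.94 + 313.76 = 3390.01 km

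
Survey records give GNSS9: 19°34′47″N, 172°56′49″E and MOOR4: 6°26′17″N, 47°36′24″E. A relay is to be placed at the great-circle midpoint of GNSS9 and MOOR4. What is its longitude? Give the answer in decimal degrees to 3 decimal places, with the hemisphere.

GNSS9: φ = +19.57972°, λ = +172.94694°
MOOR4: φ = +6.43806°, λ = +47.60667°
Bx = cos φ₂ cos Δλ = -0.574783,  By = cos φ₂ sin Δλ = -0.810587
φₘ = atan2(sin φ₁ + sin φ₂, √((cos φ₁ + Bx)² + By²)) = 26.68170°
λₘ = λ₁ + atan2(By, cos φ₁ + Bx) = 107.32901°

107.329°E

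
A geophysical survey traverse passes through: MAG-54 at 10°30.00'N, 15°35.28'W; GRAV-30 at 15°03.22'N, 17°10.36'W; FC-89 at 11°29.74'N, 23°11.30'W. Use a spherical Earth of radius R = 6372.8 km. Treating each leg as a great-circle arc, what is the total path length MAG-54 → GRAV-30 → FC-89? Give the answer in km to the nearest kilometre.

1297 km

MAG-54: φ = +10.50000°, λ = -15.58800°
GRAV-30: φ = +15.05367°, λ = -17.17267°
FC-89: φ = +11.49567°, λ = -23.18833°
MAG-54→GRAV-30: c = 0.083926 rad, d = 534.84 km
GRAV-30→FC-89: c = 0.119558 rad, d = 761.92 km
Total = 534.84 + 761.92 = 1296.77 km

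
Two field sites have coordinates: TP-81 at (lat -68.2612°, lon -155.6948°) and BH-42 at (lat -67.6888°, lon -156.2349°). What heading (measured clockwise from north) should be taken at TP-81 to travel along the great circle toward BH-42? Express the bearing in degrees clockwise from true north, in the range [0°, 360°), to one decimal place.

340.3°

Δλ = -0.5401°
y = sin Δλ · cos φ₂ = -0.003579
x = cos φ₁ sin φ₂ − sin φ₁ cos φ₂ cos Δλ = 0.009974
θ = atan2(y, x) = -19.7369° → 340.2631° (mod 360°)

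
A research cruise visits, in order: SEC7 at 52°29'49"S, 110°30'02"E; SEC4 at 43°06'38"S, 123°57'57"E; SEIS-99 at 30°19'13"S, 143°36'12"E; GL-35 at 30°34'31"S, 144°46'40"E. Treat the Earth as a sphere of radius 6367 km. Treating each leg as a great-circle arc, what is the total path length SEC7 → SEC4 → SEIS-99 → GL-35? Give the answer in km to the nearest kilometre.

SEC7: φ = -52.49694°, λ = +110.50056°
SEC4: φ = -43.11056°, λ = +123.96583°
SEIS-99: φ = -30.32028°, λ = +143.60333°
GL-35: φ = -30.57528°, λ = +144.77778°
SEC7→SEC4: c = 0.226788 rad, d = 1443.96 km
SEC4→SEIS-99: c = 0.352437 rad, d = 2243.97 km
SEIS-99→GL-35: c = 0.018223 rad, d = 116.02 km
Total = 1443.96 + 2243.97 + 116.02 = 3803.95 km

3804 km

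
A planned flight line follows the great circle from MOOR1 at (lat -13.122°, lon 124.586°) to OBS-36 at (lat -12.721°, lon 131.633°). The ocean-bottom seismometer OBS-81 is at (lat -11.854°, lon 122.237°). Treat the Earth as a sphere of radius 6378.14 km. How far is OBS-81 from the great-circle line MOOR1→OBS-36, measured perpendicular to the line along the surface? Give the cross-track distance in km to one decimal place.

151.2 km

δ₁₃ = central angle MOOR1→OBS-81 = 0.045737 rad  (haversine)
θ₁₃ = bearing MOOR1→OBS-81 = 298.680°,  θ₁₂ = bearing MOOR1→OBS-36 = 87.452°
dₓₜ = R·arcsin(sin δ₁₃ · sin(θ₁₃ − θ₁₂)) = 6378.14·arcsin(0.04572·sin(211.228°)) = -151.201 km
|dₓₜ| = 151.201 km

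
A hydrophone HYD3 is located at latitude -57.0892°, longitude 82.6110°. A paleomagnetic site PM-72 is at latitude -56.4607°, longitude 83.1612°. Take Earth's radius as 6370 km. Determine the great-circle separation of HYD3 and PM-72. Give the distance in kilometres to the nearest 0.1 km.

77.5 km

Δφ = 0.6285°,  Δλ = 0.5502°
a = sin²(Δφ/2) + cos φ₁ cos φ₂ sin²(Δλ/2) = 0.000037
c = 2·arcsin(√a) = 0.012166 rad = 0.6971°
d = R·c = 6370 × 0.012166 = 77.5 km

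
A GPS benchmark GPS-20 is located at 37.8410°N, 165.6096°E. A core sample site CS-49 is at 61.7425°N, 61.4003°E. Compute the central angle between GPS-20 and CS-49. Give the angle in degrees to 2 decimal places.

Δφ = 23.9015°,  Δλ = -104.2093°
a = sin²(Δφ/2) + cos φ₁ cos φ₂ sin²(Δλ/2) = 0.275705
c = 2·arcsin(√a) = 1.105609 rad = 63.3468°

63.35°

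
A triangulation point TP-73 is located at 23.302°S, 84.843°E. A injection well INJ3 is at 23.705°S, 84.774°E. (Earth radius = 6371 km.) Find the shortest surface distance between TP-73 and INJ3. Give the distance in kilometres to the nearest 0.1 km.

Δφ = -0.4030°,  Δλ = -0.0690°
a = sin²(Δφ/2) + cos φ₁ cos φ₂ sin²(Δλ/2) = 0.000013
c = 2·arcsin(√a) = 0.007120 rad = 0.4079°
d = R·c = 6371 × 0.007120 = 45.4 km

45.4 km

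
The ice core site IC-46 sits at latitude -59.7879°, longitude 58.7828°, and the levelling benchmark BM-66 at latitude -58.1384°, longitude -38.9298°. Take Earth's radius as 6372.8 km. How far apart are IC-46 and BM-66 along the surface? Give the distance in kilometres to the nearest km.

5084 km

Δφ = 1.6495°,  Δλ = -97.7126°
a = sin²(Δφ/2) + cos φ₁ cos φ₂ sin²(Δλ/2) = 0.150844
c = 2·arcsin(√a) = 0.797759 rad = 45.7082°
d = R·c = 6372.8 × 0.797759 = 5084.0 km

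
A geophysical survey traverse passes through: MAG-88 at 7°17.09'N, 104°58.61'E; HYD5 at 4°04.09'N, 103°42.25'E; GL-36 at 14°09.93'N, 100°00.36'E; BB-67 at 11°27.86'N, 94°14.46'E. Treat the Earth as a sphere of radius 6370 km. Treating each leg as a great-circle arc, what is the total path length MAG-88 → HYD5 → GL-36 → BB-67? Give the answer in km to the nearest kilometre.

MAG-88: φ = +7.28483°, λ = +104.97683°
HYD5: φ = +4.06817°, λ = +103.70417°
GL-36: φ = +14.16550°, λ = +100.00600°
BB-67: φ = +11.46433°, λ = +94.24100°
MAG-88→HYD5: c = 0.060335 rad, d = 384.33 km
HYD5→GL-36: c = 0.187371 rad, d = 1193.55 km
GL-36→BB-67: c = 0.108840 rad, d = 693.31 km
Total = 384.33 + 1193.55 + 693.31 = 2271.19 km

2271 km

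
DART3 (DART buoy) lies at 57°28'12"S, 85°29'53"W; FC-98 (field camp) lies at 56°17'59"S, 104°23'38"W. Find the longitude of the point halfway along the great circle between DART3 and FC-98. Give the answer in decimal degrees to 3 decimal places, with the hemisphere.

95.095°W

DART3: φ = -57.47000°, λ = -85.49806°
FC-98: φ = -56.29972°, λ = -104.39389°
Bx = cos φ₂ cos Δλ = 0.524947,  By = cos φ₂ sin Δλ = -0.179687
φₘ = atan2(sin φ₁ + sin φ₂, √((cos φ₁ + Bx)² + By²)) = -57.24185°
λₘ = λ₁ + atan2(By, cos φ₁ + Bx) = -95.09526°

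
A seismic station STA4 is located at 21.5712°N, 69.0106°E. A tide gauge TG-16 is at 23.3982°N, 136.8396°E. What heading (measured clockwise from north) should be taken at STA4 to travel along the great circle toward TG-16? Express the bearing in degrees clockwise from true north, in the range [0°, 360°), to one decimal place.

74.1°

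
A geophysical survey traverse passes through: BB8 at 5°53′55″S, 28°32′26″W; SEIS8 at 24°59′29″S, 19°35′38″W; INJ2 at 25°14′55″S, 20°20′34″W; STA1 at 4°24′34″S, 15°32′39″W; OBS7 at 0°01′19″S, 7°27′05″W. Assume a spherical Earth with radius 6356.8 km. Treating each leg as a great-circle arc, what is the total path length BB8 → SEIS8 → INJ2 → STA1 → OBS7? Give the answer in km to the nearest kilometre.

5791 km

BB8: φ = -5.89861°, λ = -28.54056°
SEIS8: φ = -24.99139°, λ = -19.59389°
INJ2: φ = -25.24861°, λ = -20.34278°
STA1: φ = -4.40944°, λ = -15.54417°
OBS7: φ = -0.02194°, λ = -7.45139°
BB8→SEIS8: c = 0.365287 rad, d = 2322.06 km
SEIS8→INJ2: c = 0.012657 rad, d = 80.46 km
INJ2→STA1: c = 0.372496 rad, d = 2367.88 km
STA1→OBS7: c = 0.160545 rad, d = 1020.55 km
Total = 2322.06 + 80.46 + 2367.88 + 1020.55 = 5790.95 km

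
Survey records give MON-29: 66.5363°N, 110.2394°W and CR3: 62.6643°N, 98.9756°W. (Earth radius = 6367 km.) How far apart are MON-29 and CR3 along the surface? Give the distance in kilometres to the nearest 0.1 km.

686.3 km

Δφ = -3.8720°,  Δλ = 11.2638°
a = sin²(Δφ/2) + cos φ₁ cos φ₂ sin²(Δλ/2) = 0.002902
c = 2·arcsin(√a) = 0.107796 rad = 6.1763°
d = R·c = 6367 × 0.107796 = 686.3 km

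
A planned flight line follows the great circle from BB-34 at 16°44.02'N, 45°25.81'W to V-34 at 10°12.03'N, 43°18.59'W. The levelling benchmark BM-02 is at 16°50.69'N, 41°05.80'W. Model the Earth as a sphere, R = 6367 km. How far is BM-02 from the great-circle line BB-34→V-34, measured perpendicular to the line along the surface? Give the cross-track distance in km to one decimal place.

444.1 km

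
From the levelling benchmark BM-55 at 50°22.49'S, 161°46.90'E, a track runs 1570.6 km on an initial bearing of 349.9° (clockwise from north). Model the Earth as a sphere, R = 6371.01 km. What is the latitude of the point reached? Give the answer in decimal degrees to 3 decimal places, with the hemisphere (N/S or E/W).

BM-55: φ = -50.37483°, λ = +161.78167°
δ = d/R = 1570.6/6371.01 = 0.246523 rad
φ₂ = arcsin(sin φ₁ cos δ + cos φ₁ sin δ cos θ)
   = arcsin(-0.77023·0.96977 + 0.63776·0.24403·0.98450) = -36.42166°
λ₂ = λ₁ + atan2(sin θ sin δ cos φ₁, cos δ − sin φ₁ sin φ₂) = 158.73302°

36.422°S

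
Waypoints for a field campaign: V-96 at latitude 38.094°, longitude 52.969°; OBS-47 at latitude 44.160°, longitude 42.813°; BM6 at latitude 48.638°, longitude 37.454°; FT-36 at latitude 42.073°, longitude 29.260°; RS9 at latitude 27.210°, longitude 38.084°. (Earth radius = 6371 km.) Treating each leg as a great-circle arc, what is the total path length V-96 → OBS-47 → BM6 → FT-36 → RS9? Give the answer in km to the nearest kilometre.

4536 km

V-96→OBS-47: c = 0.170179 rad, d = 1084.21 km
OBS-47→BM6: c = 0.101283 rad, d = 645.27 km
BM6→FT-36: c = 0.152231 rad, d = 969.87 km
FT-36→RS9: c = 0.288300 rad, d = 1836.76 km
Total = 1084.21 + 645.27 + 969.87 + 1836.76 = 4536.11 km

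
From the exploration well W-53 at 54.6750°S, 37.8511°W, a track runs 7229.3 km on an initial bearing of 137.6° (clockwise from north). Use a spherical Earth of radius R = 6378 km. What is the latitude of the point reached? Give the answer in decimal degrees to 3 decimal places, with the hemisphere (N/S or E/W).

δ = d/R = 7229.3/6378 = 1.133474 rad
φ₂ = arcsin(sin φ₁ cos δ + cos φ₁ sin δ cos θ)
   = arcsin(-0.81589·0.42351 + 0.57821·0.90589·-0.73846) = -47.08298°
λ₂ = λ₁ + atan2(sin θ sin δ cos φ₁, cos δ − sin φ₁ sin φ₂) = 78.37452°

47.083°S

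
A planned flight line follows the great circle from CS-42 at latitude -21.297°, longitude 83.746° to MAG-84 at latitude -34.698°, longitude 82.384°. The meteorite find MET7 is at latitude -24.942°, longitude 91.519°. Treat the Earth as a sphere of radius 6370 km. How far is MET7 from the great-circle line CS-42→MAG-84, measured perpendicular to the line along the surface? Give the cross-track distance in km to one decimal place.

816.3 km

δ₁₃ = central angle CS-42→MET7 = 0.140009 rad  (haversine)
θ₁₃ = bearing CS-42→MET7 = 118.505°,  θ₁₂ = bearing CS-42→MAG-84 = 184.818°
dₓₜ = R·arcsin(sin δ₁₃ · sin(θ₁₃ − θ₁₂)) = 6370·arcsin(0.13955·sin(-66.313°)) = -816.288 km
|dₓₜ| = 816.288 km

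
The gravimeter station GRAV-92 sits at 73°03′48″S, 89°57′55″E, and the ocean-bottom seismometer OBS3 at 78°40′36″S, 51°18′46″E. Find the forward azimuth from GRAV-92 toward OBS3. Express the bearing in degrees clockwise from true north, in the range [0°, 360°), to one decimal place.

221.4°

GRAV-92: φ = -73.06333°, λ = +89.96528°
OBS3: φ = -78.67667°, λ = +51.31278°
Δλ = -38.6525°
y = sin Δλ · cos φ₂ = -0.122636
x = cos φ₁ sin φ₂ − sin φ₁ cos φ₂ cos Δλ = -0.138959
θ = atan2(y, x) = -138.5704° → 221.4296° (mod 360°)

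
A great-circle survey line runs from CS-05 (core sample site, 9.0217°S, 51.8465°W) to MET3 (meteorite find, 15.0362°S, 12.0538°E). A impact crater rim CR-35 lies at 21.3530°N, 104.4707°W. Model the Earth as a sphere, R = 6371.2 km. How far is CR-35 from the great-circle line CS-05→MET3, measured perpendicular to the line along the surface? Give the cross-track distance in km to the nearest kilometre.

δ₁₃ = central angle CS-05→CR-35 = 1.045719 rad  (haversine)
θ₁₃ = bearing CS-05→CR-35 = 301.202°,  θ₁₂ = bearing CS-05→MET3 = 102.331°
dₓₜ = R·arcsin(sin δ₁₃ · sin(θ₁₃ − θ₁₂)) = 6371.2·arcsin(0.86529·sin(198.870°)) = -1807.158 km
|dₓₜ| = 1807.158 km

1807 km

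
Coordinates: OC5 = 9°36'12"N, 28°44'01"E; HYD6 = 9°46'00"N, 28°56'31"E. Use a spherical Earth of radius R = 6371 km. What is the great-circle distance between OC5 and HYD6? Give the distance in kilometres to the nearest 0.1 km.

29.2 km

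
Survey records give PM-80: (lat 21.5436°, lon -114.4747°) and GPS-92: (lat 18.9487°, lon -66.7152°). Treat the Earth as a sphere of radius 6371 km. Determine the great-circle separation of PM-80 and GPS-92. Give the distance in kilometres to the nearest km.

Δφ = -2.5949°,  Δλ = 47.7595°
a = sin²(Δφ/2) + cos φ₁ cos φ₂ sin²(Δλ/2) = 0.144682
c = 2·arcsin(√a) = 0.780394 rad = 44.7133°
d = R·c = 6371 × 0.780394 = 4971.9 km

4972 km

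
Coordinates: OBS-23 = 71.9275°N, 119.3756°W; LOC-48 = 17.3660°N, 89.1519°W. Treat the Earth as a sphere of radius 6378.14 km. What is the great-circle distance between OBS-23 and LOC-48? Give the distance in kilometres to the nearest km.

6384 km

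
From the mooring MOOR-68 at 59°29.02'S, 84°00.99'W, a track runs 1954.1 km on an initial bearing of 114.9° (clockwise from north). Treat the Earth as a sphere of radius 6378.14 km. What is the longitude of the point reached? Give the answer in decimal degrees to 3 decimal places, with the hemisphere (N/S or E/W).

47.886°W

MOOR-68: φ = -59.48367°, λ = -84.01650°
δ = d/R = 1954.1/6378.14 = 0.306375 rad
φ₂ = arcsin(sin φ₁ cos δ + cos φ₁ sin δ cos θ)
   = arcsin(-0.86148·0.95343 + 0.50778·0.30160·-0.42104) = -62.35624°
λ₂ = λ₁ + atan2(sin θ sin δ cos φ₁, cos δ − sin φ₁ sin φ₂) = -47.88638°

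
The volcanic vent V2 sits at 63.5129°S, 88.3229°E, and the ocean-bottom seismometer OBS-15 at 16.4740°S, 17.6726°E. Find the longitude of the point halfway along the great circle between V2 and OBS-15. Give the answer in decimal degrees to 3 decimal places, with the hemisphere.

Bx = cos φ₂ cos Δλ = 0.317731,  By = cos φ₂ sin Δλ = -0.904781
φₘ = atan2(sin φ₁ + sin φ₂, √((cos φ₁ + Bx)² + By²)) = -44.86887°
λₘ = λ₁ + atan2(By, cos φ₁ + Bx) = 38.49067°

38.491°E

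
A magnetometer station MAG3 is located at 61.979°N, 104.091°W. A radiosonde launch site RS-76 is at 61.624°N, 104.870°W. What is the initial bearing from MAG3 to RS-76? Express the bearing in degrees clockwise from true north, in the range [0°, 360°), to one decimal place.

226.4°

Δλ = -0.7790°
y = sin Δλ · cos φ₂ = -0.006461
x = cos φ₁ sin φ₂ − sin φ₁ cos φ₂ cos Δλ = -0.006157
θ = atan2(y, x) = -133.6184° → 226.3816° (mod 360°)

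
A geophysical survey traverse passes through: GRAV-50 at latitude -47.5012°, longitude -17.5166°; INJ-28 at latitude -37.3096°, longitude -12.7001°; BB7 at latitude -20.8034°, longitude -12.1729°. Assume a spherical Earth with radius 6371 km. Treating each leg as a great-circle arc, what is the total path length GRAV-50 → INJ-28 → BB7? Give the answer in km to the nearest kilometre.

GRAV-50→INJ-28: c = 0.188299 rad, d = 1199.65 km
INJ-28→BB7: c = 0.288198 rad, d = 1836.11 km
Total = 1199.65 + 1836.11 = 3035.76 km

3036 km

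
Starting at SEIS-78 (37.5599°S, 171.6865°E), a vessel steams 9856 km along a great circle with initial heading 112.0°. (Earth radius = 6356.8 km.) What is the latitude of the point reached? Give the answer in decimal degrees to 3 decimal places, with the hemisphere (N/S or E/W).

18.016°S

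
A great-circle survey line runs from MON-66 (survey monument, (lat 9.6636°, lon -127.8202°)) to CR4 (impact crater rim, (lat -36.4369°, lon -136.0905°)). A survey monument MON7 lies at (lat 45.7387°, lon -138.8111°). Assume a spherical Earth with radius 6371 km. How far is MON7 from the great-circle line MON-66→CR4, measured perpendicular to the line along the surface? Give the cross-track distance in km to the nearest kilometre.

1448 km

δ₁₃ = central angle MON-66→MON7 = 0.650757 rad  (haversine)
θ₁₃ = bearing MON-66→MON7 = 347.311°,  θ₁₂ = bearing MON-66→CR4 = 189.141°
dₓₜ = R·arcsin(sin δ₁₃ · sin(θ₁₃ − θ₁₂)) = 6371·arcsin(0.60579·sin(158.170°)) = 1447.591 km
|dₓₜ| = 1447.591 km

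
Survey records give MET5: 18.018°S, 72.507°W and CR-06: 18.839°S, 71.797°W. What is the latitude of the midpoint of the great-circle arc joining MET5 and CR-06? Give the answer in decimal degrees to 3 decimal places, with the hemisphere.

Bx = cos φ₂ cos Δλ = 0.946357,  By = cos φ₂ sin Δλ = 0.011728
φₘ = atan2(sin φ₁ + sin φ₂, √((cos φ₁ + Bx)² + By²)) = -18.42883°
λₘ = λ₁ + atan2(By, cos φ₁ + Bx) = -72.15285°

18.429°S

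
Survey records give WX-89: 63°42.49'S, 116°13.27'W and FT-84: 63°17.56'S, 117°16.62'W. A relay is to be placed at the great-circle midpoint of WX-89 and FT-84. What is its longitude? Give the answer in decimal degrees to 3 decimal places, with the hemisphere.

WX-89: φ = -63.70817°, λ = -116.22117°
FT-84: φ = -63.29267°, λ = -117.27700°
Bx = cos φ₂ cos Δλ = 0.449357,  By = cos φ₂ sin Δλ = -0.008282
φₘ = atan2(sin φ₁ + sin φ₂, √((cos φ₁ + Bx)² + By²)) = -63.50139°
λₘ = λ₁ + atan2(By, cos φ₁ + Bx) = -116.75292°

116.753°W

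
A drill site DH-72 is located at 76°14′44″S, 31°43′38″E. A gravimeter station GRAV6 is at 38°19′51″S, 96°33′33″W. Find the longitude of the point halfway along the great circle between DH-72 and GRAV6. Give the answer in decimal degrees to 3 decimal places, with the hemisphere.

DH-72: φ = -76.24556°, λ = +31.72722°
GRAV6: φ = -38.33083°, λ = -96.55917°
Bx = cos φ₂ cos Δλ = -0.486035,  By = cos φ₂ sin Δλ = -0.615728
φₘ = atan2(sin φ₁ + sin φ₂, √((cos φ₁ + Bx)² + By²)) = -67.35675°
λₘ = λ₁ + atan2(By, cos φ₁ + Bx) = -80.23305°

80.233°W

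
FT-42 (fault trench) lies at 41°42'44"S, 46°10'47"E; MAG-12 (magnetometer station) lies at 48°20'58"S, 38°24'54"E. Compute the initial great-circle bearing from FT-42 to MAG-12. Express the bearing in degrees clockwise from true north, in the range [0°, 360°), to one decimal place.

216.9°

FT-42: φ = -41.71222°, λ = +46.17972°
MAG-12: φ = -48.34944°, λ = +38.41500°
Δλ = -7.7647°
y = sin Δλ · cos φ₂ = -0.089789
x = cos φ₁ sin φ₂ − sin φ₁ cos φ₂ cos Δλ = -0.119637
θ = atan2(y, x) = -143.1113° → 216.8887° (mod 360°)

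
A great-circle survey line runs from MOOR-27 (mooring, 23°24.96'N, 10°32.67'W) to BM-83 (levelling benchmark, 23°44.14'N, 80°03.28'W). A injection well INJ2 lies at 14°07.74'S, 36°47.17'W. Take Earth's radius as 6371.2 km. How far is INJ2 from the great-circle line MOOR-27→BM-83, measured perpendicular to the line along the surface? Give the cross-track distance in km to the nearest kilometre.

4633 km

MOOR-27: φ = +23.41600°, λ = -10.54450°
BM-83: φ = +23.73567°, λ = -80.05467°
INJ2: φ = -14.12900°, λ = -36.78617°
δ₁₃ = central angle MOOR-27→INJ2 = 0.793772 rad  (haversine)
θ₁₃ = bearing MOOR-27→INJ2 = 216.968°,  θ₁₂ = bearing MOOR-27→BM-83 = 285.762°
dₓₜ = R·arcsin(sin δ₁₃ · sin(θ₁₃ − θ₁₂)) = 6371.2·arcsin(0.71300·sin(-68.793°)) = -4632.611 km
|dₓₜ| = 4632.611 km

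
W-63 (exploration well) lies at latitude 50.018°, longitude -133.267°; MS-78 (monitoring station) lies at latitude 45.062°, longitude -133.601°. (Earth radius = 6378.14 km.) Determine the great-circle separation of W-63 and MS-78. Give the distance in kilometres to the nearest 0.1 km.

552.3 km

Δφ = -4.9560°,  Δλ = -0.3340°
a = sin²(Δφ/2) + cos φ₁ cos φ₂ sin²(Δλ/2) = 0.001873
c = 2·arcsin(√a) = 0.086588 rad = 4.9611°
d = R·c = 6378.14 × 0.086588 = 552.3 km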